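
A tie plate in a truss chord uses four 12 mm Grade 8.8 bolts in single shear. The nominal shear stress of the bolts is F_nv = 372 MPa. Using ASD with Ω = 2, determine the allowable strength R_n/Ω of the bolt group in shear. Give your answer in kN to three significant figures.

A_b = π × 12² / 4 = 113.1 mm².
R_n = F_nv · A_b · n · n_s = 372 × 113.1 × 4 × 1 / 1000 = 168.3 kN.
Allowable strength R_n/Ω = 168.3 / 2 = 84.1 kN.

84.1 kN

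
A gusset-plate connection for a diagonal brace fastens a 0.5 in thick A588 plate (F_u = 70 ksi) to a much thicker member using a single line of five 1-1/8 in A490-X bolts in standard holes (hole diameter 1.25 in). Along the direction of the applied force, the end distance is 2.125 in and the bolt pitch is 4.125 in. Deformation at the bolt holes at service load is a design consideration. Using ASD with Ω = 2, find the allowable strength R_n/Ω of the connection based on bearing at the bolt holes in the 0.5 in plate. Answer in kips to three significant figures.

220 kips

Per bolt r_n = 1.2 l_c t F_u ≤ 2.4 d t F_u; upper limit = 2.4 × 1.125 × 0.5 × 70 = 94.5 kips.
Edge bolt: l_c = 2.125 − 1.25/2 = 1.5 in → 1.2 × 1.5 × 0.5 × 70 = 63 → r_n = 63 kips.
Interior bolts: l_c = 4.125 − 1.25 = 2.875 in → 1.2 × 2.875 × 0.5 × 70 = 120.7 → r_n = 94.5 kips.
R_n = 1 × 63 + 4 × 94.5 = 441 kips.
Allowable strength R_n/Ω = 441 / 2 = 220 kips.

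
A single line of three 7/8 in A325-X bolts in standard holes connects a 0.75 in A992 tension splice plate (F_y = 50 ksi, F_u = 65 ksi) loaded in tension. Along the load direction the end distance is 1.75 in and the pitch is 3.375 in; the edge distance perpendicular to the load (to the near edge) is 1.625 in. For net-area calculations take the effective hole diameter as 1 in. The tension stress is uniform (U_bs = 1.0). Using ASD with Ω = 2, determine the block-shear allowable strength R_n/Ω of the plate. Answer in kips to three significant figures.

115 kips

Shear plane L_v = 1.75 + 2·3.375 = 8.5 in; A_gv = 8.5 × 0.75 = 6.375 in².
A_nv = (8.5 − 2.5·1) × 0.75 = 4.5 in².
A_nt = (1.625 − 0.5·1) × 0.75 = 0.8438 in².
0.6 F_u A_nv = 175.5 kips; 0.6 F_y A_gv = 191.2 kips → shear rupture governs the shear term.
R_n = 175.5 + 1.0 × 65 × 0.8438 = 230.3 kips.
Allowable strength R_n/Ω = 230.3 / 2 = 115 kips.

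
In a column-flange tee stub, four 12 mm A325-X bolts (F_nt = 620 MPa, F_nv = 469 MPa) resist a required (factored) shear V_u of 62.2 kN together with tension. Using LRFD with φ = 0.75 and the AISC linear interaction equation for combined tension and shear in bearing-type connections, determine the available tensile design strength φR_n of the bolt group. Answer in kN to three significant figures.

A_b = π·12²/4 = 113.1 mm²; f_rv = 62.2 × 1000 / (4 × 113.1) = 137.5 MPa.
F'_nt = 1.3 F_nt − (F_nt / φF_nv) f_rv = 1.3·620 − (620/(0.75·469))·137.5 = 563.7 MPa, capped at F_nt → F'_nt = 563.7 MPa.
R_n = F'_nt · A_b · n = 563.7 × 113.1 × 4 / 1000 = 255 kN.
Design strength φR_n = 0.75 × 255 = 191 kN.

191 kN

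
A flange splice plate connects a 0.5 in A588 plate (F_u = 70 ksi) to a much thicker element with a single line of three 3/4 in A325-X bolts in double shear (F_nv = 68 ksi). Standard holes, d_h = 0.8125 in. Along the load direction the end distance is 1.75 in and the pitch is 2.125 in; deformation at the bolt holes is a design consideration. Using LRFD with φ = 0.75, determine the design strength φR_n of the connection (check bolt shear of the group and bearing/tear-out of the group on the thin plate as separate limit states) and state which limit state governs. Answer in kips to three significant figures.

Bolt shear: A_b = π·0.75²/4 = 0.4418 in²; R_n = 68 × 0.4418 × 3 × 2 = 180.2 kips → 0.75 × 180.2 = 135 kips.
Bearing (1.2 l_c t F_u ≤ 2.4 d t F_u): upper limit = 2.4·0.75·0.5·70 = 63 kips.
  Edge l_c = 1.75 − 0.8125/2 = 1.344 → r_n = 56.44 kips; interior l_c = 2.125 − 0.8125 = 1.312 → r_n = 55.12 kips.
  R_n,bearing = 1·56.44 + 2·55.12 = 166.7 kips → 0.75 × 166.7 = 125 kips.
Bearing governs: 125 kips.

125 kips (bearing governs)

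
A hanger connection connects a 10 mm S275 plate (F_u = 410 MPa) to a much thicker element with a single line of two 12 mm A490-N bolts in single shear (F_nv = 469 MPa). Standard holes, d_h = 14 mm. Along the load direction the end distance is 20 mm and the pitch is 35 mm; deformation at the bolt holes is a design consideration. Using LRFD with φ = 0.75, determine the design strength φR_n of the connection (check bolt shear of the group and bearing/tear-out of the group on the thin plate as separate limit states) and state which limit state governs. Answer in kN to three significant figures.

79.6 kN (bolt shear governs)

Bolt shear: A_b = π·12²/4 = 113.1 mm²; R_n = 469 × 113.1 × 2 × 1 / 1000 = 106.1 kN → 0.75 × 106.1 = 79.6 kN.
Bearing (1.2 l_c t F_u ≤ 2.4 d t F_u): upper limit = 2.4·12·10·410 / 1000 = 118.1 kN.
  Edge l_c = 20 − 14/2 = 13 → r_n = 63.96 kN; interior l_c = 35 − 14 = 21 → r_n = 103.3 kN.
  R_n,bearing = 1·63.96 + 1·103.3 = 167.3 kN → 0.75 × 167.3 = 125 kN.
Bolt shear governs: 79.6 kN.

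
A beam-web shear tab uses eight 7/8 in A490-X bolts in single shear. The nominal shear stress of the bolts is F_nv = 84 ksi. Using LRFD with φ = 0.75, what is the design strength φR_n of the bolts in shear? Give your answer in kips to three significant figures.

A_b = π × 0.875² / 4 = 0.6013 in².
R_n = F_nv · A_b · n · n_s = 84 × 0.6013 × 8 × 1 = 404.1 kips.
Design strength φR_n = 0.75 × 404.1 = 303 kips.

303 kips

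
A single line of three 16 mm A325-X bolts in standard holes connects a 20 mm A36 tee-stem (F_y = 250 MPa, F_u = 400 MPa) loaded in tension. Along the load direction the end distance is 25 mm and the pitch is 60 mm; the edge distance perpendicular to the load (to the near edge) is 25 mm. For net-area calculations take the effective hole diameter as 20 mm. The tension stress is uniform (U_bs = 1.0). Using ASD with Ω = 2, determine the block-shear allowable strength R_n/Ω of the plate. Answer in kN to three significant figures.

278 kN

Shear plane L_v = 25 + 2·60 = 145 mm; A_gv = 145 × 20 = 2900 mm².
A_nv = (145 − 2.5·20) × 20 = 1900 mm².
A_nt = (25 − 0.5·20) × 20 = 300 mm².
0.6 F_u A_nv = 456 kN; 0.6 F_y A_gv = 435 kN → shear yielding governs the shear term.
R_n = 435 + 1.0 × 400 × 300 / 1000 = 555 kN.
Allowable strength R_n/Ω = 555 / 2 = 278 kN.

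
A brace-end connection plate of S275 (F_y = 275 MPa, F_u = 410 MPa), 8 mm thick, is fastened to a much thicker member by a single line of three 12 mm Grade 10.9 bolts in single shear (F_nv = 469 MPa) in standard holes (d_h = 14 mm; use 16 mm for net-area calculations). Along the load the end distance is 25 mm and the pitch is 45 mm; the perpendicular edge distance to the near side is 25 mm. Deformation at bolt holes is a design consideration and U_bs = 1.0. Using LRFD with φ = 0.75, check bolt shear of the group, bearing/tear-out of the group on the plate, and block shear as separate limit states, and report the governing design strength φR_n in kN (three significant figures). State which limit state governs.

119 kN (bolt shear governs)

Bolt shear: A_b = π·12²/4 = 113.1 mm²; R_n = 469 × 113.1 × 3 × 1 / 1000 = 159.1 kN → 0.75 × 159.1 = 119 kN.
Bearing: edge l_c = 18, r_n = 70.85 kN; interior l_c = 31, r_n = 94.46 kN; R_n = 70.85 + 2·94.46 = 259.8 kN → 195 kN.
Block shear: A_gv = 920, A_nv = 600, A_nt = 136 mm²; R_n = min(0.6F_uA_nv, 0.6F_yA_gv) + U_bs·F_u·A_nt = 203.4 kN → 153 kN.
Bolt shear governs: 119 kN.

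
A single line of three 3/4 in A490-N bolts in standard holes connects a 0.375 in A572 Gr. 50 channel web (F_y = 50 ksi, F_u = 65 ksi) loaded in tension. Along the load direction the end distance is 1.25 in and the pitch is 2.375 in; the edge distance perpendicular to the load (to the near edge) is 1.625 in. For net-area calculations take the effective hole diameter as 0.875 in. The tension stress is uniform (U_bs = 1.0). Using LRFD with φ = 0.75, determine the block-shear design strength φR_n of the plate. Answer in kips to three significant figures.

63.5 kips

Shear plane L_v = 1.25 + 2·2.375 = 6 in; A_gv = 6 × 0.375 = 2.25 in².
A_nv = (6 − 2.5·0.875) × 0.375 = 1.43 in².
A_nt = (1.625 − 0.5·0.875) × 0.375 = 0.4453 in².
0.6 F_u A_nv = 55.76 kips; 0.6 F_y A_gv = 67.5 kips → shear rupture governs the shear term.
R_n = 55.76 + 1.0 × 65 × 0.4453 = 84.7 kips.
Design strength φR_n = 0.75 × 84.7 = 63.5 kips.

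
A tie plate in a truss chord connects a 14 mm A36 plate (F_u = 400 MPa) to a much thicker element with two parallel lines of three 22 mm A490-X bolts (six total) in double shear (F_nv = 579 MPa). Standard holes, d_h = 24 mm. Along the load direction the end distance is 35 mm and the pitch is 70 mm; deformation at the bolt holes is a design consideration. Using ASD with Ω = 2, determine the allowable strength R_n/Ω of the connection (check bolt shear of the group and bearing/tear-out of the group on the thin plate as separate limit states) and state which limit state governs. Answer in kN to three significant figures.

Bolt shear: A_b = π·22²/4 = 380.1 mm²; R_n = 579 × 380.1 × 6 × 2 / 1000 = 2641 kN → 2641 / 2 = 1320 kN.
Bearing (1.2 l_c t F_u ≤ 2.4 d t F_u): upper limit = 2.4·22·14·400 / 1000 = 295.7 kN.
  Edge l_c = 35 − 24/2 = 23 → r_n = 154.6 kN; interior l_c = 70 − 24 = 46 → r_n = 295.7 kN.
  R_n,bearing = 2·154.6 + 4·295.7 = 1492 kN → 1492 / 2 = 746 kN.
Bearing governs: 746 kN.

746 kN (bearing governs)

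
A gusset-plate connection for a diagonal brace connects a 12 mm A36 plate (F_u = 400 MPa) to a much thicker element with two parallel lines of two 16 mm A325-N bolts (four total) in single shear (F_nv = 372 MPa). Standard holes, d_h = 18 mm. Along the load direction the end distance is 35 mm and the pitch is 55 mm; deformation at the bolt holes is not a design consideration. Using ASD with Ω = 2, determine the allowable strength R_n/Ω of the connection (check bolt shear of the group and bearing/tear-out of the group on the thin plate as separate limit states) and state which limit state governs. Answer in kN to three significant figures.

150 kN (bolt shear governs)

Bolt shear: A_b = π·16²/4 = 201.1 mm²; R_n = 372 × 201.1 × 4 × 1 / 1000 = 299.2 kN → 299.2 / 2 = 150 kN.
Bearing (1.5 l_c t F_u ≤ 3.0 d t F_u): upper limit = 3.0·16·12·400 / 1000 = 230.4 kN.
  Edge l_c = 35 − 18/2 = 26 → r_n = 187.2 kN; interior l_c = 55 − 18 = 37 → r_n = 230.4 kN.
  R_n,bearing = 2·187.2 + 2·230.4 = 835.2 kN → 835.2 / 2 = 418 kN.
Bolt shear governs: 150 kN.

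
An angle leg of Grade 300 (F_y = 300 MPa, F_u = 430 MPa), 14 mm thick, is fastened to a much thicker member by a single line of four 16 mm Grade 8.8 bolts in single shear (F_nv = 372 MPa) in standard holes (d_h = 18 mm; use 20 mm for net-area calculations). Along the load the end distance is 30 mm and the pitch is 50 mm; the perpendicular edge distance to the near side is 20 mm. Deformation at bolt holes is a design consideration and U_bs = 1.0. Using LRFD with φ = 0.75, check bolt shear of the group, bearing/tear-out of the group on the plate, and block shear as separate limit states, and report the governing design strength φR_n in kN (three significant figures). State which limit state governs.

224 kN (bolt shear governs)

Bolt shear: A_b = π·16²/4 = 201.1 mm²; R_n = 372 × 201.1 × 4 × 1 / 1000 = 299.2 kN → 0.75 × 299.2 = 224 kN.
Bearing: edge l_c = 21, r_n = 151.7 kN; interior l_c = 32, r_n = 231.2 kN; R_n = 151.7 + 3·231.2 = 845.2 kN → 634 kN.
Block shear: A_gv = 2520, A_nv = 1540, A_nt = 140 mm²; R_n = min(0.6F_uA_nv, 0.6F_yA_gv) + U_bs·F_u·A_nt = 457.5 kN → 343 kN.
Bolt shear governs: 224 kN.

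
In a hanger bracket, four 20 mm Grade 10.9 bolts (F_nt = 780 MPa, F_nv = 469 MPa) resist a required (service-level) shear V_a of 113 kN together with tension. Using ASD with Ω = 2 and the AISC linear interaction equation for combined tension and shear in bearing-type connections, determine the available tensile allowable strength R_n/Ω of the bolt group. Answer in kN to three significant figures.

449 kN

A_b = π·20²/4 = 314.2 mm²; f_rv = 113 × 1000 / (4 × 314.2) = 89.92 MPa.
F'_nt = 1.3 F_nt − (Ω F_nt / F_nv) f_rv = 1.3·780 − (2·780/469)·89.92 = 714.9 MPa, capped at F_nt → F'_nt = 714.9 MPa.
R_n = F'_nt · A_b · n = 714.9 × 314.2 × 4 / 1000 = 898.4 kN.
Allowable strength R_n/Ω = 898.4 / 2 = 449 kN.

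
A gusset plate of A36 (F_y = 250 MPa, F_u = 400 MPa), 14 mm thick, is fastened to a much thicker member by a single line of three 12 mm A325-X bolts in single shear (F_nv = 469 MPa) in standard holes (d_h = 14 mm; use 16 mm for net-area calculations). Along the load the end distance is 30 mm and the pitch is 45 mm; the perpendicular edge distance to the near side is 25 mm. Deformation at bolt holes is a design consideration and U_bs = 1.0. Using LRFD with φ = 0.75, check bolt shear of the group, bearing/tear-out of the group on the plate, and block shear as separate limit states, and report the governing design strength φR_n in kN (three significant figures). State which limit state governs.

119 kN (bolt shear governs)

Bolt shear: A_b = π·12²/4 = 113.1 mm²; R_n = 469 × 113.1 × 3 × 1 / 1000 = 159.1 kN → 0.75 × 159.1 = 119 kN.
Bearing: edge l_c = 23, r_n = 154.6 kN; interior l_c = 31, r_n = 161.3 kN; R_n = 154.6 + 2·161.3 = 477.1 kN → 358 kN.
Block shear: A_gv = 1680, A_nv = 1120, A_nt = 238 mm²; R_n = min(0.6F_uA_nv, 0.6F_yA_gv) + U_bs·F_u·A_nt = 347.2 kN → 260 kN.
Bolt shear governs: 119 kN.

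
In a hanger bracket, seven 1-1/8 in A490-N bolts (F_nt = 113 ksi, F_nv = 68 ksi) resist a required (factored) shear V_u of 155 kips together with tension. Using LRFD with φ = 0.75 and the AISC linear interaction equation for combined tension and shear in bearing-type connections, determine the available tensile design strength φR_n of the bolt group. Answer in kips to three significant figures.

509 kips

A_b = π·1.125²/4 = 0.994 in²; f_rv = 155 / (7 × 0.994) = 22.28 ksi.
F'_nt = 1.3 F_nt − (F_nt / φF_nv) f_rv = 1.3·113 − (113/(0.75·68))·22.28 = 97.54 ksi, capped at F_nt → F'_nt = 97.54 ksi.
R_n = F'_nt · A_b · n = 97.54 × 0.994 × 7 = 678.7 kips.
Design strength φR_n = 0.75 × 678.7 = 509 kips.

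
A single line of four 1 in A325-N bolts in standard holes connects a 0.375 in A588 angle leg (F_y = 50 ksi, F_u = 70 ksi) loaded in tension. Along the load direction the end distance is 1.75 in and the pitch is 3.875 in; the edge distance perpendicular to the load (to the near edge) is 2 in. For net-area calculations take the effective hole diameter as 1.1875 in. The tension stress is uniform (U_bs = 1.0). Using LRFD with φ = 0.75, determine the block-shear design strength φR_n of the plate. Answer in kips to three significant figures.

137 kips

Shear plane L_v = 1.75 + 3·3.875 = 13.38 in; A_gv = 13.38 × 0.375 = 5.016 in².
A_nv = (13.38 − 3.5·1.1875) × 0.375 = 3.457 in².
A_nt = (2 − 0.5·1.1875) × 0.375 = 0.5273 in².
0.6 F_u A_nv = 145.2 kips; 0.6 F_y A_gv = 150.5 kips → shear rupture governs the shear term.
R_n = 145.2 + 1.0 × 70 × 0.5273 = 182.1 kips.
Design strength φR_n = 0.75 × 182.1 = 137 kips.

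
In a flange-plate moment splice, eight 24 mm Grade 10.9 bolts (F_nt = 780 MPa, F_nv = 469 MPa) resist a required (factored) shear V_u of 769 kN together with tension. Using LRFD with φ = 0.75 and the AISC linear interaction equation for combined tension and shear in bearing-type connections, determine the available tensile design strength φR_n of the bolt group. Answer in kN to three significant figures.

A_b = π·24²/4 = 452.4 mm²; f_rv = 769 × 1000 / (8 × 452.4) = 212.5 MPa.
F'_nt = 1.3 F_nt − (F_nt / φF_nv) f_rv = 1.3·780 − (780/(0.75·469))·212.5 = 542.8 MPa, capped at F_nt → F'_nt = 542.8 MPa.
R_n = F'_nt · A_b · n = 542.8 × 452.4 × 8 / 1000 = 1965 kN.
Design strength φR_n = 0.75 × 1965 = 1470 kN.

1470 kN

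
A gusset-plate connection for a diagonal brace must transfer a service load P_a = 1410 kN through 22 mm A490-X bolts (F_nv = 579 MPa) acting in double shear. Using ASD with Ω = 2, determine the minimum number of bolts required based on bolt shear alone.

A_b = π·22²/4 = 380.1 mm².
Per-bolt allowable strength R_n/Ω = 579 × 380.1 × 2 / 1000 / 2 = 220.1 kN.
n ≥ 1410 / 220.1 = 6.406 → use 7 bolts.

7 bolts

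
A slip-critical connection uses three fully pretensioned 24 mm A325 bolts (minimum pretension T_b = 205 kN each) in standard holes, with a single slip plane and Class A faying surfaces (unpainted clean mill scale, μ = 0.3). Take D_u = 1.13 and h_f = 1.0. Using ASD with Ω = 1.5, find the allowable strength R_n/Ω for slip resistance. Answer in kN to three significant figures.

R_n = μ · D_u · h_f · T_b · n_s · n_b = 0.3 × 1.13 × 1.0 × 205 × 1 × 3 = 208.5 kN.
Allowable strength R_n/Ω = 208.5 / 1.5 = 139 kN.

139 kN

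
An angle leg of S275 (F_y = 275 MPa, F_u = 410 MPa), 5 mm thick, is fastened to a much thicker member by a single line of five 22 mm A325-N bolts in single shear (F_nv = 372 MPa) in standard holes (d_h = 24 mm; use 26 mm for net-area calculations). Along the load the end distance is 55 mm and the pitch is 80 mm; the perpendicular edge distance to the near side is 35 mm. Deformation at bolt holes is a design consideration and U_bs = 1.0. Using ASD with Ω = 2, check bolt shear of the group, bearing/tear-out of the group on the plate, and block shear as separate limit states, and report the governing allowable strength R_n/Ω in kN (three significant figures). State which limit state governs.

Bolt shear: A_b = π·22²/4 = 380.1 mm²; R_n = 372 × 380.1 × 5 × 1 / 1000 = 707 kN → 707 / 2 = 354 kN.
Bearing: edge l_c = 43, r_n = 105.8 kN; interior l_c = 56, r_n = 108.2 kN; R_n = 105.8 + 4·108.2 = 538.7 kN → 269 kN.
Block shear: A_gv = 1875, A_nv = 1290, A_nt = 110 mm²; R_n = min(0.6F_uA_nv, 0.6F_yA_gv) + U_bs·F_u·A_nt = 354.5 kN → 177 kN.
Block shear governs: 177 kN.

177 kN (block shear governs)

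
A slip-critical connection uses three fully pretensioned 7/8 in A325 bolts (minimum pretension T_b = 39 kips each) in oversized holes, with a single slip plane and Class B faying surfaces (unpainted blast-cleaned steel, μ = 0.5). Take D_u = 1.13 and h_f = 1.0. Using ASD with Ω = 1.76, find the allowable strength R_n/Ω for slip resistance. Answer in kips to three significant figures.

37.6 kips

R_n = μ · D_u · h_f · T_b · n_s · n_b = 0.5 × 1.13 × 1.0 × 39 × 1 × 3 = 66.1 kips.
Allowable strength R_n/Ω = 66.1 / 1.76 = 37.6 kips.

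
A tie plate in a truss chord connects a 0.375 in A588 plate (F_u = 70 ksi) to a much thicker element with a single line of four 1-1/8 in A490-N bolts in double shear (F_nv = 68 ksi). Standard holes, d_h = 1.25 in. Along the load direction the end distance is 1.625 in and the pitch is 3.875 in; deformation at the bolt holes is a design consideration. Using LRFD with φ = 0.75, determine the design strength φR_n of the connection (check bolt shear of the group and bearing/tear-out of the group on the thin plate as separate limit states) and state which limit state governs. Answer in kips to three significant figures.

183 kips (bearing governs)

Bolt shear: A_b = π·1.125²/4 = 0.994 in²; R_n = 68 × 0.994 × 4 × 2 = 540.7 kips → 0.75 × 540.7 = 406 kips.
Bearing (1.2 l_c t F_u ≤ 2.4 d t F_u): upper limit = 2.4·1.125·0.375·70 = 70.88 kips.
  Edge l_c = 1.625 − 1.25/2 = 1 → r_n = 31.5 kips; interior l_c = 3.875 − 1.25 = 2.625 → r_n = 70.88 kips.
  R_n,bearing = 1·31.5 + 3·70.88 = 244.1 kips → 0.75 × 244.1 = 183 kips.
Bearing governs: 183 kips.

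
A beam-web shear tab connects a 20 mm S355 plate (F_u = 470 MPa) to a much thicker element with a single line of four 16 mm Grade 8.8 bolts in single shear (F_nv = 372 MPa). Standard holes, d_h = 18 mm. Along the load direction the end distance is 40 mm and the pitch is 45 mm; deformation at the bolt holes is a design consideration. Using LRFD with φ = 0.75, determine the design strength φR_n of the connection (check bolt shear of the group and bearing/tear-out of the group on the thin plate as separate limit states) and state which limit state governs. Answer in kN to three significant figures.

Bolt shear: A_b = π·16²/4 = 201.1 mm²; R_n = 372 × 201.1 × 4 × 1 / 1000 = 299.2 kN → 0.75 × 299.2 = 224 kN.
Bearing (1.2 l_c t F_u ≤ 2.4 d t F_u): upper limit = 2.4·16·20·470 / 1000 = 361 kN.
  Edge l_c = 40 − 18/2 = 31 → r_n = 349.7 kN; interior l_c = 45 − 18 = 27 → r_n = 304.6 kN.
  R_n,bearing = 1·349.7 + 3·304.6 = 1263 kN → 0.75 × 1263 = 948 kN.
Bolt shear governs: 224 kN.

224 kN (bolt shear governs)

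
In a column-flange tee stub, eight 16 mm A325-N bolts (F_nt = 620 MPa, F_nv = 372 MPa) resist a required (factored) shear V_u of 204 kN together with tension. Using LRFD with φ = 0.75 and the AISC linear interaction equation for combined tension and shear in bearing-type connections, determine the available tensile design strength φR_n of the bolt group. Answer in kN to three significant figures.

632 kN

A_b = π·16²/4 = 201.1 mm²; f_rv = 204 × 1000 / (8 × 201.1) = 126.8 MPa.
F'_nt = 1.3 F_nt − (F_nt / φF_nv) f_rv = 1.3·620 − (620/(0.75·372))·126.8 = 524.2 MPa, capped at F_nt → F'_nt = 524.2 MPa.
R_n = F'_nt · A_b · n = 524.2 × 201.1 × 8 / 1000 = 843.1 kN.
Design strength φR_n = 0.75 × 843.1 = 632 kN.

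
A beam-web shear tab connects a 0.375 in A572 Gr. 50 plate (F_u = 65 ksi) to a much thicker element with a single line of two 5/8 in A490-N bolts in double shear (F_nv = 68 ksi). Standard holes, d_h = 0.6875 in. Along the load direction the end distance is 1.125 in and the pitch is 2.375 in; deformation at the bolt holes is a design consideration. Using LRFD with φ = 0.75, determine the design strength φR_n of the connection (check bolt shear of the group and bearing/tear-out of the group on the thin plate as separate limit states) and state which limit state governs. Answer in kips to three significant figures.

Bolt shear: A_b = π·0.625²/4 = 0.3068 in²; R_n = 68 × 0.3068 × 2 × 2 = 83.45 kips → 0.75 × 83.45 = 62.6 kips.
Bearing (1.2 l_c t F_u ≤ 2.4 d t F_u): upper limit = 2.4·0.625·0.375·65 = 36.56 kips.
  Edge l_c = 1.125 − 0.6875/2 = 0.7812 → r_n = 22.85 kips; interior l_c = 2.375 − 0.6875 = 1.688 → r_n = 36.56 kips.
  R_n,bearing = 1·22.85 + 1·36.56 = 59.41 kips → 0.75 × 59.41 = 44.6 kips.
Bearing governs: 44.6 kips.

44.6 kips (bearing governs)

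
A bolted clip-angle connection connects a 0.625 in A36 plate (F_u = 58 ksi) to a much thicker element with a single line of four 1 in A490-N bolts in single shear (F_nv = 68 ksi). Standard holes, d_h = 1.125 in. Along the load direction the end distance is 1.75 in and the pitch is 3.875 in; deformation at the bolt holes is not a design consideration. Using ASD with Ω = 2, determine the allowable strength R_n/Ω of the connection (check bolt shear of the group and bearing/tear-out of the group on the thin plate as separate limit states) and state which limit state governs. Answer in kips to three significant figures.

107 kips (bolt shear governs)

Bolt shear: A_b = π·1²/4 = 0.7854 in²; R_n = 68 × 0.7854 × 4 × 1 = 213.6 kips → 213.6 / 2 = 107 kips.
Bearing (1.5 l_c t F_u ≤ 3.0 d t F_u): upper limit = 3.0·1·0.625·58 = 108.8 kips.
  Edge l_c = 1.75 − 1.125/2 = 1.188 → r_n = 64.57 kips; interior l_c = 3.875 − 1.125 = 2.75 → r_n = 108.8 kips.
  R_n,bearing = 1·64.57 + 3·108.8 = 390.8 kips → 390.8 / 2 = 195 kips.
Bolt shear governs: 107 kips.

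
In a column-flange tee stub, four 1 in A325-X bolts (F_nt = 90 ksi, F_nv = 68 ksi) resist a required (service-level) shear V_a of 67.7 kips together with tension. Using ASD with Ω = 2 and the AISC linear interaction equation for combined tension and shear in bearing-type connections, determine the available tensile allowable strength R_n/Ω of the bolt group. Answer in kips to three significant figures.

94.2 kips

A_b = π·1²/4 = 0.7854 in²; f_rv = 67.7 / (4 × 0.7854) = 21.55 ksi.
F'_nt = 1.3 F_nt − (Ω F_nt / F_nv) f_rv = 1.3·90 − (2·90/68)·21.55 = 59.96 ksi, capped at F_nt → F'_nt = 59.96 ksi.
R_n = F'_nt · A_b · n = 59.96 × 0.7854 × 4 = 188.4 kips.
Allowable strength R_n/Ω = 188.4 / 2 = 94.2 kips.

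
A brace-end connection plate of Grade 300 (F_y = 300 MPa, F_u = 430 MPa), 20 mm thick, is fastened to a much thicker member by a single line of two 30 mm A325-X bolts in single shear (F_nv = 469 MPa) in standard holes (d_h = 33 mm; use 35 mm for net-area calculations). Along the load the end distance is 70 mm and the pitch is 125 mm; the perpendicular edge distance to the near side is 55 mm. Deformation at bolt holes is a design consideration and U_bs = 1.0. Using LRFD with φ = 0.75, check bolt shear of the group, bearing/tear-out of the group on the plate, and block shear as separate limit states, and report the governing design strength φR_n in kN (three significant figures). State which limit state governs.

497 kN (bolt shear governs)

Bolt shear: A_b = π·30²/4 = 706.9 mm²; R_n = 469 × 706.9 × 2 × 1 / 1000 = 663 kN → 0.75 × 663 = 497 kN.
Bearing: edge l_c = 53.5, r_n = 552.1 kN; interior l_c = 92, r_n = 619.2 kN; R_n = 552.1 + 1·619.2 = 1171 kN → 878 kN.
Block shear: A_gv = 3900, A_nv = 2850, A_nt = 750 mm²; R_n = min(0.6F_uA_nv, 0.6F_yA_gv) + U_bs·F_u·A_nt = 1024 kN → 768 kN.
Bolt shear governs: 497 kN.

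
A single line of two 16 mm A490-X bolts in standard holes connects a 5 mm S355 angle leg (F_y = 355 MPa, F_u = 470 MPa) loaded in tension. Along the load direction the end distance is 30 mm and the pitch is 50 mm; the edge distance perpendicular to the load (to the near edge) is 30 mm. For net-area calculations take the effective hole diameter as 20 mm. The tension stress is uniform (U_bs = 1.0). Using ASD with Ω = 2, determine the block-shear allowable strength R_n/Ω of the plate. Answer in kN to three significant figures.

58.8 kN

Shear plane L_v = 30 + 1·50 = 80 mm; A_gv = 80 × 5 = 400 mm².
A_nv = (80 − 1.5·20) × 5 = 250 mm².
A_nt = (30 − 0.5·20) × 5 = 100 mm².
0.6 F_u A_nv = 70.5 kN; 0.6 F_y A_gv = 85.2 kN → shear rupture governs the shear term.
R_n = 70.5 + 1.0 × 470 × 100 / 1000 = 117.5 kN.
Allowable strength R_n/Ω = 117.5 / 2 = 58.8 kN.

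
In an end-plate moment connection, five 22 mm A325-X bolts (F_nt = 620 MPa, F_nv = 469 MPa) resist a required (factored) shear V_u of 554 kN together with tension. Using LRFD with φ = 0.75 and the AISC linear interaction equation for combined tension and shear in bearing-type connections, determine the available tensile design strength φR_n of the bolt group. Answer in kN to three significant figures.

417 kN

A_b = π·22²/4 = 380.1 mm²; f_rv = 554 × 1000 / (5 × 380.1) = 291.5 MPa.
F'_nt = 1.3 F_nt − (F_nt / φF_nv) f_rv = 1.3·620 − (620/(0.75·469))·291.5 = 292.2 MPa, capped at F_nt → F'_nt = 292.2 MPa.
R_n = F'_nt · A_b · n = 292.2 × 380.1 × 5 / 1000 = 555.4 kN.
Design strength φR_n = 0.75 × 555.4 = 417 kN.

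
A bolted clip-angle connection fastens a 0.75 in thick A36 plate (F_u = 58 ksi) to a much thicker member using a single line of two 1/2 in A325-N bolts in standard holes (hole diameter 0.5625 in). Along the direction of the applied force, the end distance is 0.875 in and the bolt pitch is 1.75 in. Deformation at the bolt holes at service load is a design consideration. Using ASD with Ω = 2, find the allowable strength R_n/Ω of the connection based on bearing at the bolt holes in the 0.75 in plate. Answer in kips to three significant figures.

41.6 kips

Per bolt r_n = 1.2 l_c t F_u ≤ 2.4 d t F_u; upper limit = 2.4 × 0.5 × 0.75 × 58 = 52.2 kips.
Edge bolt: l_c = 0.875 − 0.5625/2 = 0.5938 in → 1.2 × 0.5938 × 0.75 × 58 = 30.99 → r_n = 30.99 kips.
Interior bolts: l_c = 1.75 − 0.5625 = 1.188 in → 1.2 × 1.188 × 0.75 × 58 = 61.99 → r_n = 52.2 kips.
R_n = 1 × 30.99 + 1 × 52.2 = 83.19 kips.
Allowable strength R_n/Ω = 83.19 / 2 = 41.6 kips.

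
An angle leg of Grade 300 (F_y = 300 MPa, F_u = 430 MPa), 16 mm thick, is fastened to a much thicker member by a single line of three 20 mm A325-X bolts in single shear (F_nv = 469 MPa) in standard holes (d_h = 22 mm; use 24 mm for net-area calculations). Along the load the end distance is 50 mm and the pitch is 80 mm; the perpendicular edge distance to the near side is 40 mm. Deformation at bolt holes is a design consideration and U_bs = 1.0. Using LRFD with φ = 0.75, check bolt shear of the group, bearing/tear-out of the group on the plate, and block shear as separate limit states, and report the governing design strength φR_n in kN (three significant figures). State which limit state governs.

Bolt shear: A_b = π·20²/4 = 314.2 mm²; R_n = 469 × 314.2 × 3 × 1 / 1000 = 442 kN → 0.75 × 442 = 332 kN.
Bearing: edge l_c = 39, r_n = 322 kN; interior l_c = 58, r_n = 330.2 kN; R_n = 322 + 2·330.2 = 982.5 kN → 737 kN.
Block shear: A_gv = 3360, A_nv = 2400, A_nt = 448 mm²; R_n = min(0.6F_uA_nv, 0.6F_yA_gv) + U_bs·F_u·A_nt = 797.4 kN → 598 kN.
Bolt shear governs: 332 kN.

332 kN (bolt shear governs)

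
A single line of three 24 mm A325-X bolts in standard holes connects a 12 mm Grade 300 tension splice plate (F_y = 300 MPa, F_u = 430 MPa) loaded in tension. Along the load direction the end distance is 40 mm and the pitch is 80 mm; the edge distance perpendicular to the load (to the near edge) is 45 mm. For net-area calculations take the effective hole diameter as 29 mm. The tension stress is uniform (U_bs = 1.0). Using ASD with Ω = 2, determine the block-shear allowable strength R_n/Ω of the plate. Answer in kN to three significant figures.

276 kN

Shear plane L_v = 40 + 2·80 = 200 mm; A_gv = 200 × 12 = 2400 mm².
A_nv = (200 − 2.5·29) × 12 = 1530 mm².
A_nt = (45 − 0.5·29) × 12 = 366 mm².
0.6 F_u A_nv = 394.7 kN; 0.6 F_y A_gv = 432 kN → shear rupture governs the shear term.
R_n = 394.7 + 1.0 × 430 × 366 / 1000 = 552.1 kN.
Allowable strength R_n/Ω = 552.1 / 2 = 276 kN.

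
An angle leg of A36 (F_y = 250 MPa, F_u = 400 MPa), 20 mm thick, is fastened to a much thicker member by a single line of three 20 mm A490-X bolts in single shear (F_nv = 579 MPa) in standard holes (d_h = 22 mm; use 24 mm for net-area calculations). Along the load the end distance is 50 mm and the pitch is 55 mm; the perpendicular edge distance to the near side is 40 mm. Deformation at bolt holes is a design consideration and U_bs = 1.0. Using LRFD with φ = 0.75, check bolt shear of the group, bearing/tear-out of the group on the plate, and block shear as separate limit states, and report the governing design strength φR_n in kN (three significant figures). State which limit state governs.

409 kN (bolt shear governs)

Bolt shear: A_b = π·20²/4 = 314.2 mm²; R_n = 579 × 314.2 × 3 × 1 / 1000 = 545.7 kN → 0.75 × 545.7 = 409 kN.
Bearing: edge l_c = 39, r_n = 374.4 kN; interior l_c = 33, r_n = 316.8 kN; R_n = 374.4 + 2·316.8 = 1008 kN → 756 kN.
Block shear: A_gv = 3200, A_nv = 2000, A_nt = 560 mm²; R_n = min(0.6F_uA_nv, 0.6F_yA_gv) + U_bs·F_u·A_nt = 704 kN → 528 kN.
Bolt shear governs: 409 kN.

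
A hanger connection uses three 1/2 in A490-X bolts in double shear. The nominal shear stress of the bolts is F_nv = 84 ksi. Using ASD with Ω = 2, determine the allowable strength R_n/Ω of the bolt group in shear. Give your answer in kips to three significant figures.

A_b = π × 0.5² / 4 = 0.1963 in².
R_n = F_nv · A_b · n · n_s = 84 × 0.1963 × 3 × 2 = 98.96 kips.
Allowable strength R_n/Ω = 98.96 / 2 = 49.5 kips.

49.5 kips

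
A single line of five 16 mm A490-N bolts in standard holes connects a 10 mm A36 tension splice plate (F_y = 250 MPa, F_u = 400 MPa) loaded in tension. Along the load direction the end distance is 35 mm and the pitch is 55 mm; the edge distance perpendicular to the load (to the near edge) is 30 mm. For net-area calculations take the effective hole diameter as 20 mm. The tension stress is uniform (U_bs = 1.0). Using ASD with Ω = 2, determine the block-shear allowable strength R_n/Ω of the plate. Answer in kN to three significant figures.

231 kN

Shear plane L_v = 35 + 4·55 = 255 mm; A_gv = 255 × 10 = 2550 mm².
A_nv = (255 − 4.5·20) × 10 = 1650 mm².
A_nt = (30 − 0.5·20) × 10 = 200 mm².
0.6 F_u A_nv = 396 kN; 0.6 F_y A_gv = 382.5 kN → shear yielding governs the shear term.
R_n = 382.5 + 1.0 × 400 × 200 / 1000 = 462.5 kN.
Allowable strength R_n/Ω = 462.5 / 2 = 231 kN.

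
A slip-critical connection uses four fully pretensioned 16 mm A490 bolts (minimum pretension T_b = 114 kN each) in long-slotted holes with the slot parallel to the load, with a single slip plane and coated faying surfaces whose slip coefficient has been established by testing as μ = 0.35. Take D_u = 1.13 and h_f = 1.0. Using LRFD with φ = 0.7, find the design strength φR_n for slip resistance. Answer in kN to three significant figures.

R_n = μ · D_u · h_f · T_b · n_s · n_b = 0.35 × 1.13 × 1.0 × 114 × 1 × 4 = 180.3 kN.
Design strength φR_n = 0.7 × 180.3 = 126 kN.

126 kN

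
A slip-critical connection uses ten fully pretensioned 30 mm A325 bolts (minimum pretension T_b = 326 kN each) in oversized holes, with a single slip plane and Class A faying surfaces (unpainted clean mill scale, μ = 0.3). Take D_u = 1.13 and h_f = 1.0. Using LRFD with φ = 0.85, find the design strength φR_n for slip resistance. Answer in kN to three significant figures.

R_n = μ · D_u · h_f · T_b · n_s · n_b = 0.3 × 1.13 × 1.0 × 326 × 1 × 10 = 1105 kN.
Design strength φR_n = 0.85 × 1105 = 939 kN.

939 kN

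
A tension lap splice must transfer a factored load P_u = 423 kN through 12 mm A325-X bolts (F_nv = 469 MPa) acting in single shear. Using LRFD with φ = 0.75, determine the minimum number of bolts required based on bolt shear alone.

A_b = π·12²/4 = 113.1 mm².
Per-bolt design strength φR_n = 0.75 × 469 × 113.1 × 1 / 1000 = 39.78 kN.
n ≥ 423 / 39.78 = 10.63 → use 11 bolts.

11 bolts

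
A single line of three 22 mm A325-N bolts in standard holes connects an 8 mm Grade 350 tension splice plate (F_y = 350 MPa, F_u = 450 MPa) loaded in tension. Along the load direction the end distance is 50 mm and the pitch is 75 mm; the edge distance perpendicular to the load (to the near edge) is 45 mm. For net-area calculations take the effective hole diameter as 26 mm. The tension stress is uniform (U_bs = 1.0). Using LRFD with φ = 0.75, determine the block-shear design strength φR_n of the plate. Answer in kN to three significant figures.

305 kN

Shear plane L_v = 50 + 2·75 = 200 mm; A_gv = 200 × 8 = 1600 mm².
A_nv = (200 − 2.5·26) × 8 = 1080 mm².
A_nt = (45 − 0.5·26) × 8 = 256 mm².
0.6 F_u A_nv = 291.6 kN; 0.6 F_y A_gv = 336 kN → shear rupture governs the shear term.
R_n = 291.6 + 1.0 × 450 × 256 / 1000 = 406.8 kN.
Design strength φR_n = 0.75 × 406.8 = 305 kN.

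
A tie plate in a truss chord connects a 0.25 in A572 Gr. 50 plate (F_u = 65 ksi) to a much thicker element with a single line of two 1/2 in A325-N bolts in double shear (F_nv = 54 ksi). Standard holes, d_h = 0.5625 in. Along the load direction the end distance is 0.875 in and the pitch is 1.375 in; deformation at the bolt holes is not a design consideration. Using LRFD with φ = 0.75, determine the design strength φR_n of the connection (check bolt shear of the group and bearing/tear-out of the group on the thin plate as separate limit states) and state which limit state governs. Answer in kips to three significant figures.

Bolt shear: A_b = π·0.5²/4 = 0.1963 in²; R_n = 54 × 0.1963 × 2 × 2 = 42.41 kips → 0.75 × 42.41 = 31.8 kips.
Bearing (1.5 l_c t F_u ≤ 3.0 d t F_u): upper limit = 3.0·0.5·0.25·65 = 24.38 kips.
  Edge l_c = 0.875 − 0.5625/2 = 0.5938 → r_n = 14.47 kips; interior l_c = 1.375 − 0.5625 = 0.8125 → r_n = 19.8 kips.
  R_n,bearing = 1·14.47 + 1·19.8 = 34.28 kips → 0.75 × 34.28 = 25.7 kips.
Bearing governs: 25.7 kips.

25.7 kips (bearing governs)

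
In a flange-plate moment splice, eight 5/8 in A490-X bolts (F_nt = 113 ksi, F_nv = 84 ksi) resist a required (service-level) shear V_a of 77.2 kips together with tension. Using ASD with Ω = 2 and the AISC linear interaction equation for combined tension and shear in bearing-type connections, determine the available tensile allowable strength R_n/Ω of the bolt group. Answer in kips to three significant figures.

76.4 kips

A_b = π·0.625²/4 = 0.3068 in²; f_rv = 77.2 / (8 × 0.3068) = 31.45 ksi.
F'_nt = 1.3 F_nt − (Ω F_nt / F_nv) f_rv = 1.3·113 − (2·113/84)·31.45 = 62.27 ksi, capped at F_nt → F'_nt = 62.27 ksi.
R_n = F'_nt · A_b · n = 62.27 × 0.3068 × 8 = 152.8 kips.
Allowable strength R_n/Ω = 152.8 / 2 = 76.4 kips.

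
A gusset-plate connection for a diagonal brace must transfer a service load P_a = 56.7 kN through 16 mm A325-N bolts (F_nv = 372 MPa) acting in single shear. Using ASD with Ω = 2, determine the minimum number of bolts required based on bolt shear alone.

2 bolts

A_b = π·16²/4 = 201.1 mm².
Per-bolt allowable strength R_n/Ω = 372 × 201.1 × 1 / 1000 / 2 = 37.4 kN.
n ≥ 56.7 / 37.4 = 1.516 → use 2 bolts.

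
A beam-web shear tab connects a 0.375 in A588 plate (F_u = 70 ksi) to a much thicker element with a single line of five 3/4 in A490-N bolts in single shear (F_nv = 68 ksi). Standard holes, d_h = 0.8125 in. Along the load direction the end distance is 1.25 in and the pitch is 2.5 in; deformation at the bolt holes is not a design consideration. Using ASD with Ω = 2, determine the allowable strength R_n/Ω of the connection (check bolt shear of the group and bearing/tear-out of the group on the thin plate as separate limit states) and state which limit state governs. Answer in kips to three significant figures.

Bolt shear: A_b = π·0.75²/4 = 0.4418 in²; R_n = 68 × 0.4418 × 5 × 1 = 150.2 kips → 150.2 / 2 = 75.1 kips.
Bearing (1.5 l_c t F_u ≤ 3.0 d t F_u): upper limit = 3.0·0.75·0.375·70 = 59.06 kips.
  Edge l_c = 1.25 − 0.8125/2 = 0.8438 → r_n = 33.22 kips; interior l_c = 2.5 − 0.8125 = 1.688 → r_n = 59.06 kips.
  R_n,bearing = 1·33.22 + 4·59.06 = 269.5 kips → 269.5 / 2 = 135 kips.
Bolt shear governs: 75.1 kips.

75.1 kips (bolt shear governs)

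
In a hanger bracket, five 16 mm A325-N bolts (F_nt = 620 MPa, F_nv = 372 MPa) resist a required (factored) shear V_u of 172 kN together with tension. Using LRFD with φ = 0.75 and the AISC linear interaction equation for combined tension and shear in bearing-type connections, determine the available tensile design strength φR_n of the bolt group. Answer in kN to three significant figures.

A_b = π·16²/4 = 201.1 mm²; f_rv = 172 × 1000 / (5 × 201.1) = 171.1 MPa.
F'_nt = 1.3 F_nt − (F_nt / φF_nv) f_rv = 1.3·620 − (620/(0.75·372))·171.1 = 425.8 MPa, capped at F_nt → F'_nt = 425.8 MPa.
R_n = F'_nt · A_b · n = 425.8 × 201.1 × 5 / 1000 = 428.1 kN.
Design strength φR_n = 0.75 × 428.1 = 321 kN.

321 kN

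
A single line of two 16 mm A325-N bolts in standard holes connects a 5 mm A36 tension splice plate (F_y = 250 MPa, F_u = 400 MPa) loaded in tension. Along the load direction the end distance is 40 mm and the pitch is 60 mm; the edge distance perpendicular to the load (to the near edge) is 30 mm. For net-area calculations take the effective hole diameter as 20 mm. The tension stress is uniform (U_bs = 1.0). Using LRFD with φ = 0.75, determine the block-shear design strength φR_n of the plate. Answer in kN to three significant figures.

86.2 kN

Shear plane L_v = 40 + 1·60 = 100 mm; A_gv = 100 × 5 = 500 mm².
A_nv = (100 − 1.5·20) × 5 = 350 mm².
A_nt = (30 − 0.5·20) × 5 = 100 mm².
0.6 F_u A_nv = 84 kN; 0.6 F_y A_gv = 75 kN → shear yielding governs the shear term.
R_n = 75 + 1.0 × 400 × 100 / 1000 = 115 kN.
Design strength φR_n = 0.75 × 115 = 86.2 kN.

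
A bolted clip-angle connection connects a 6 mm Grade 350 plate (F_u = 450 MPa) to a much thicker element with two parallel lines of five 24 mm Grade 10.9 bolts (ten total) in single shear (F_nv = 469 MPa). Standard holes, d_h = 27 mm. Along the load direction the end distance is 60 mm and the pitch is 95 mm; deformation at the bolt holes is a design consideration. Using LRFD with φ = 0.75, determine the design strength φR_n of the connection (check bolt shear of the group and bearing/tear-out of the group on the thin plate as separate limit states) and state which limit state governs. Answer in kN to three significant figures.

1160 kN (bearing governs)

Bolt shear: A_b = π·24²/4 = 452.4 mm²; R_n = 469 × 452.4 × 10 × 1 / 1000 = 2122 kN → 0.75 × 2122 = 1590 kN.
Bearing (1.2 l_c t F_u ≤ 2.4 d t F_u): upper limit = 2.4·24·6·450 / 1000 = 155.5 kN.
  Edge l_c = 60 − 27/2 = 46.5 → r_n = 150.7 kN; interior l_c = 95 − 27 = 68 → r_n = 155.5 kN.
  R_n,bearing = 2·150.7 + 8·155.5 = 1545 kN → 0.75 × 1545 = 1160 kN.
Bearing governs: 1160 kN.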